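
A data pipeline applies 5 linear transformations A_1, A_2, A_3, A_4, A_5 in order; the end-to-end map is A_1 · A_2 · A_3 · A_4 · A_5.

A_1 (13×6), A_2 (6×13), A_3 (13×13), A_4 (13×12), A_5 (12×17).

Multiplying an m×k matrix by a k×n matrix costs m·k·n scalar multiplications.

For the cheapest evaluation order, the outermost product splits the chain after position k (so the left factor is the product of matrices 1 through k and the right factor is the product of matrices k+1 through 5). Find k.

1

Adjacent pairs: A_1A_2 = 13·6·13 = 1014; A_2A_3 = 6·13·13 = 1014; A_3A_4 = 13·13·12 = 2028; A_4A_5 = 13·12·17 = 2652.
Length 3: A_1..A_3: k=1: 0+1014+13·6·13=2028; k=2: 1014+0+13·13·13=3211 → min 2028 | A_2..A_4: k=2: 0+2028+6·13·12=2964; k=3: 1014+0+6·13·12=1950 → min 1950 | A_3..A_5: k=3: 0+2652+13·13·17=5525; k=4: 2028+0+13·12·17=4680 → min 4680.
Length 4: A_1..A_4: k=1: 0+1950+13·6·12=2886; k=2: 1014+2028+13·13·12=5070; k=3: 2028+0+13·13·12=4056 → min 2886 | A_2..A_5: k=2: 0+4680+6·13·17=6006; k=3: 1014+2652+6·13·17=4992; k=4: 1950+0+6·12·17=3174 → min 3174.
Top-level splits: k=1: (A_1..A_1)·(A_2..A_5) → 0+3174+13·6·17 = 4500; k=2: (A_1..A_2)·(A_3..A_5) → 1014+4680+13·13·17 = 8567; k=3: (A_1..A_3)·(A_4..A_5) → 2028+2652+13·13·17 = 7553; k=4: (A_1..A_4)·(A_5..A_5) → 2886+0+13·12·17 = 5538.
Best split is after A_1, i.e. k = 1.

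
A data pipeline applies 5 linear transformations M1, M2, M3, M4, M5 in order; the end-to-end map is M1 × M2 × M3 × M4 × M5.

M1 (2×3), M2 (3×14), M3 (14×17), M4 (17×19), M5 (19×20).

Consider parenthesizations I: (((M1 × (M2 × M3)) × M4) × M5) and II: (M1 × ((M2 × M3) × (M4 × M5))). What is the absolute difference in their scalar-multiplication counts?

Order I = (((M1 × (M2 × M3)) × M4) × M5): (M2 × M3): 3×14 by 14×17 → 3×17, cost 3·14·17 = 714; (M1 × (M2 × M3)): 2×3 by 3×17 → 2×17, cost 2·3·17 = 102; cumulative 816; ((M1 × (M2 × M3)) × M4): 2×17 by 17×19 → 2×19, cost 2·17·19 = 646; cumulative 1462; (((M1 × (M2 × M3)) × M4) × M5): 2×19 by 19×20 → 2×20, cost 2·19·20 = 760; cumulative 2222. Total 2222.
Order II = (M1 × ((M2 × M3) × (M4 × M5))): (M2 × M3): 3×14 by 14×17 → 3×17, cost 3·14·17 = 714; (M4 × M5): 17×19 by 19×20 → 17×20, cost 17·19·20 = 6460; ((M2 × M3) × (M4 × M5)): 3×17 by 17×20 → 3×20, cost 3·17·20 = 1020; cumulative 8194; (M1 × ((M2 × M3) × (M4 × M5))): 2×3 by 3×20 → 2×20, cost 2·3·20 = 120; cumulative 8314. Total 8314.
Difference: |2222 − 8314| = 6092.

6092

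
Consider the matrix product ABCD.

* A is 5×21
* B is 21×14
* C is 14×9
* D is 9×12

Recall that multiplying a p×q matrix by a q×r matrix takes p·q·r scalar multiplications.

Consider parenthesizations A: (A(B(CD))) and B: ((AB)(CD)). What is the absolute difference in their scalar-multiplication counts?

Order A = (A(B(CD))): (CD): 14×9 by 9×12 → 14×12, cost 14·9·12 = 1512; (B(CD)): 21×14 by 14×12 → 21×12, cost 21·14·12 = 3528; cumulative 5040; (A(B(CD))): 5×21 by 21×12 → 5×12, cost 5·21·12 = 1260; cumulative 6300. Total 6300.
Order B = ((AB)(CD)): (AB): 5×21 by 21×14 → 5×14, cost 5·21·14 = 1470; (CD): 14×9 by 9×12 → 14×12, cost 14·9·12 = 1512; ((AB)(CD)): 5×14 by 14×12 → 5×12, cost 5·14·12 = 840; cumulative 3822. Total 3822.
Difference: |6300 − 3822| = 2478.

2478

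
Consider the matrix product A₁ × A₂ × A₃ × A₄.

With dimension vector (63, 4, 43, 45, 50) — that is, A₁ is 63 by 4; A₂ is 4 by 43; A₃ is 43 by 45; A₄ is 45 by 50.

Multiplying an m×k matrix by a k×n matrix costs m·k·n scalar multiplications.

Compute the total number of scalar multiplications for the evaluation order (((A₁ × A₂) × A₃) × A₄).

(A₁ × A₂): 63×4 by 4×43 → 63×43, cost 63·4·43 = 10836
((A₁ × A₂) × A₃): 63×43 by 43×45 → 63×45, cost 63·43·45 = 121905; cumulative 132741
(((A₁ × A₂) × A₃) × A₄): 63×45 by 45×50 → 63×50, cost 63·45·50 = 141750; cumulative 274491
Total: 274491 scalar multiplications.

274491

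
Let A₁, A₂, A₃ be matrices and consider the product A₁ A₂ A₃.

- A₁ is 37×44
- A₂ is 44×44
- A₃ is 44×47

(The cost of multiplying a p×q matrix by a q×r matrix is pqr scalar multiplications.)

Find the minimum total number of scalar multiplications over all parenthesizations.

Order (A₁ (A₂ A₃)): (A₂ A₃): 44×44 by 44×47 → 44×47, cost 44·44·47 = 90992; (A₁ (A₂ A₃)): 37×44 by 44×47 → 37×47, cost 37·44·47 = 76516; cumulative 167508. Total 167508.
Order ((A₁ A₂) A₃): (A₁ A₂): 37×44 by 44×44 → 37×44, cost 37·44·44 = 71632; ((A₁ A₂) A₃): 37×44 by 44×47 → 37×47, cost 37·44·47 = 76516; cumulative 148148. Total 148148.
Minimum: 148148.

148148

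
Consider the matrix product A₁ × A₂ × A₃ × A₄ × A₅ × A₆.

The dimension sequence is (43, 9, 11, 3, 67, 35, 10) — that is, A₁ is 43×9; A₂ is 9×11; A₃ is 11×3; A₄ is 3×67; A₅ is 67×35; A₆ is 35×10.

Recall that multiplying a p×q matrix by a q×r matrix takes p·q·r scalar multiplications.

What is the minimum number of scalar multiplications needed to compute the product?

10833

Adjacent pairs: A₁A₂ = 43·9·11 = 4257; A₂A₃ = 9·11·3 = 297; A₃A₄ = 11·3·67 = 2211; A₄A₅ = 3·67·35 = 7035; A₅A₆ = 67·35·10 = 23450.
Length 3: A₁..A₃: k=1: 0+297+43·9·3=1458; k=2: 4257+0+43·11·3=5676 → min 1458 | A₂..A₄: k=2: 0+2211+9·11·67=8844; k=3: 297+0+9·3·67=2106 → min 2106 | A₃..A₅: k=3: 0+7035+11·3·35=8190; k=4: 2211+0+11·67·35=28006 → min 8190 | A₄..A₆: k=4: 0+23450+3·67·10=25460; k=5: 7035+0+3·35·10=8085 → min 8085.
Length 4: A₁..A₄: k=1: 0+2106+43·9·67=28035; k=2: 4257+2211+43·11·67=38159; k=3: 1458+0+43·3·67=10101 → min 10101 | A₂..A₅: k=2: 0+8190+9·11·35=11655; k=3: 297+7035+9·3·35=8277; k=4: 2106+0+9·67·35=23211 → min 8277 | A₃..A₆: k=3: 0+8085+11·3·10=8415; k=4: 2211+23450+11·67·10=33031; k=5: 8190+0+11·35·10=12040 → min 8415.
Length 5: A₁..A₅: k=1: 0+8277+43·9·35=21822; k=2: 4257+8190+43·11·35=29002; k=3: 1458+7035+43·3·35=13008; k=4: 10101+0+43·67·35=110936 → min 13008 | A₂..A₆: k=2: 0+8415+9·11·10=9405; k=3: 297+8085+9·3·10=8652; k=4: 2106+23450+9·67·10=31586; k=5: 8277+0+9·35·10=11427 → min 8652.
Length 6: A₁..A₆: k=1: 0+8652+43·9·10=12522; k=2: 4257+8415+43·11·10=17402; k=3: 1458+8085+43·3·10=10833; k=4: 10101+23450+43·67·10=62361; k=5: 13008+0+43·35·10=28058 → min 10833.
Optimal order: ((A₁ × (A₂ × A₃)) × ((A₄ × A₅) × A₆)) with cost 10833.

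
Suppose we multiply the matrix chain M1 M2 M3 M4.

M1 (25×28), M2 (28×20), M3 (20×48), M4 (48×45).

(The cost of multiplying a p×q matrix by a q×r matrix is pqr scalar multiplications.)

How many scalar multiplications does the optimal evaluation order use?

79700

Adjacent pairs: M1M2 = 25·28·20 = 14000; M2M3 = 28·20·48 = 26880; M3M4 = 20·48·45 = 43200.
Length 3: M1..M3: k=1: 0+26880+25·28·48=60480; k=2: 14000+0+25·20·48=38000 → min 38000 | M2..M4: k=2: 0+43200+28·20·45=68400; k=3: 26880+0+28·48·45=87360 → min 68400.
Length 4: M1..M4: k=1: 0+68400+25·28·45=99900; k=2: 14000+43200+25·20·45=79700; k=3: 38000+0+25·48·45=92000 → min 79700.
Optimal order: ((M1 M2) (M3 M4)) with cost 79700.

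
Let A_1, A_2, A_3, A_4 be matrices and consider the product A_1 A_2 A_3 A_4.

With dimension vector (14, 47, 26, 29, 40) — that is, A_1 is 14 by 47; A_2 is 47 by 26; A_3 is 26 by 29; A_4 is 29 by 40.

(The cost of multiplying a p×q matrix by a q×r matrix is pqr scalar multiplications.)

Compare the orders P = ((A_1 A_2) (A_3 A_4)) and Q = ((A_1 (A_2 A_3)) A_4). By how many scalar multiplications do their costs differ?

Order P = ((A_1 A_2) (A_3 A_4)): (A_1 A_2): 14×47 by 47×26 → 14×26, cost 14·47·26 = 17108; (A_3 A_4): 26×29 by 29×40 → 26×40, cost 26·29·40 = 30160; ((A_1 A_2) (A_3 A_4)): 14×26 by 26×40 → 14×40, cost 14·26·40 = 14560; cumulative 61828. Total 61828.
Order Q = ((A_1 (A_2 A_3)) A_4): (A_2 A_3): 47×26 by 26×29 → 47×29, cost 47·26·29 = 35438; (A_1 (A_2 A_3)): 14×47 by 47×29 → 14×29, cost 14·47·29 = 19082; cumulative 54520; ((A_1 (A_2 A_3)) A_4): 14×29 by 29×40 → 14×40, cost 14·29·40 = 16240; cumulative 70760. Total 70760.
Difference: |61828 − 70760| = 8932.

8932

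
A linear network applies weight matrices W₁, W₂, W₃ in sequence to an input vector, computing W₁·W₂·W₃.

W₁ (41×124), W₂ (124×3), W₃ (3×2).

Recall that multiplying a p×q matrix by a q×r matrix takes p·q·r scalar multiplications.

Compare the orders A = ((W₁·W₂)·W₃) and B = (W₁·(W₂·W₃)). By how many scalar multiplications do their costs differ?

Order A = ((W₁·W₂)·W₃): (W₁·W₂): 41×124 by 124×3 → 41×3, cost 41·124·3 = 15252; ((W₁·W₂)·W₃): 41×3 by 3×2 → 41×2, cost 41·3·2 = 246; cumulative 15498. Total 15498.
Order B = (W₁·(W₂·W₃)): (W₂·W₃): 124×3 by 3×2 → 124×2, cost 124·3·2 = 744; (W₁·(W₂·W₃)): 41×124 by 124×2 → 41×2, cost 41·124·2 = 10168; cumulative 10912. Total 10912.
Difference: |15498 − 10912| = 4586.

4586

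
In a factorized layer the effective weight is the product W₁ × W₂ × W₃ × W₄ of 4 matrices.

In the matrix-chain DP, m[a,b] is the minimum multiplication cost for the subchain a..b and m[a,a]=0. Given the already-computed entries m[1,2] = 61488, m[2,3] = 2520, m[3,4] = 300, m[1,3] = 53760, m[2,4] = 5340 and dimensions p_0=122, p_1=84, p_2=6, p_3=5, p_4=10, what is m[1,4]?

59860

m[1,4] = min over k∈[1,3] of m[1,k]+m[k+1,4]+p_{0}·p_k·p_{4}.
k=1: 0 + 5340 + 122·84·10 = 107820; k=2: 61488 + 300 + 122·6·10 = 69108; k=3: 53760 + 0 + 122·5·10 = 59860.
Minimum: 59860 at k=3.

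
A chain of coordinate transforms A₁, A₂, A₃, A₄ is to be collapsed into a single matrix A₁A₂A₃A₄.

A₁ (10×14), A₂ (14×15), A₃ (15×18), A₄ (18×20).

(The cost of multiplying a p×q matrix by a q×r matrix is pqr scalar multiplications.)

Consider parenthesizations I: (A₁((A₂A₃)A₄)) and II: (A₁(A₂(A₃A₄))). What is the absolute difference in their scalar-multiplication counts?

780

Order I = (A₁((A₂A₃)A₄)): (A₂A₃): 14×15 by 15×18 → 14×18, cost 14·15·18 = 3780; ((A₂A₃)A₄): 14×18 by 18×20 → 14×20, cost 14·18·20 = 5040; cumulative 8820; (A₁((A₂A₃)A₄)): 10×14 by 14×20 → 10×20, cost 10·14·20 = 2800; cumulative 11620. Total 11620.
Order II = (A₁(A₂(A₃A₄))): (A₃A₄): 15×18 by 18×20 → 15×20, cost 15·18·20 = 5400; (A₂(A₃A₄)): 14×15 by 15×20 → 14×20, cost 14·15·20 = 4200; cumulative 9600; (A₁(A₂(A₃A₄))): 10×14 by 14×20 → 10×20, cost 10·14·20 = 2800; cumulative 12400. Total 12400.
Difference: |11620 − 12400| = 780.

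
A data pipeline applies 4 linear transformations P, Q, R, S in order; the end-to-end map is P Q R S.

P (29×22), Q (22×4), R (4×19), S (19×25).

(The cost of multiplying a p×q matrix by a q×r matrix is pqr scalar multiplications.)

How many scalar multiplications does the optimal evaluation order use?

7352

Adjacent pairs: PQ = 29·22·4 = 2552; QR = 22·4·19 = 1672; RS = 4·19·25 = 1900.
Length 3: P..R: k=1: 0+1672+29·22·19=13794; k=2: 2552+0+29·4·19=4756 → min 4756 | Q..S: k=2: 0+1900+22·4·25=4100; k=3: 1672+0+22·19·25=12122 → min 4100.
Length 4: P..S: k=1: 0+4100+29·22·25=20050; k=2: 2552+1900+29·4·25=7352; k=3: 4756+0+29·19·25=18531 → min 7352.
Optimal order: ((P Q) (R S)) with cost 7352.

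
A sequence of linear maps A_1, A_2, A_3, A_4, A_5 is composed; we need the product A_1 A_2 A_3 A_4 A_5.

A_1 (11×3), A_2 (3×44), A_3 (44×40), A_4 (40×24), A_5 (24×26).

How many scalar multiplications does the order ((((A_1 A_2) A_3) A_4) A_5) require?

(A_1 A_2): 11×3 by 3×44 → 11×44, cost 11·3·44 = 1452
((A_1 A_2) A_3): 11×44 by 44×40 → 11×40, cost 11·44·40 = 19360; cumulative 20812
(((A_1 A_2) A_3) A_4): 11×40 by 40×24 → 11×24, cost 11·40·24 = 10560; cumulative 31372
((((A_1 A_2) A_3) A_4) A_5): 11×24 by 24×26 → 11×26, cost 11·24·26 = 6864; cumulative 38236
Total: 38236 scalar multiplications.

38236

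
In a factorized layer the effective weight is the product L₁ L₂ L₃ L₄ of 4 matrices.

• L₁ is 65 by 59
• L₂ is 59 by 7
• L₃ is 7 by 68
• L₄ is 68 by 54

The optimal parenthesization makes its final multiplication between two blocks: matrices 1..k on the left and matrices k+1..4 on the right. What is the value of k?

2

Adjacent pairs: L₁L₂ = 65·59·7 = 26845; L₂L₃ = 59·7·68 = 28084; L₃L₄ = 7·68·54 = 25704.
Length 3: L₁..L₃: k=1: 0+28084+65·59·68=288864; k=2: 26845+0+65·7·68=57785 → min 57785 | L₂..L₄: k=2: 0+25704+59·7·54=48006; k=3: 28084+0+59·68·54=244732 → min 48006.
Top-level splits: k=1: (L₁..L₁)·(L₂..L₄) → 0+48006+65·59·54 = 255096; k=2: (L₁..L₂)·(L₃..L₄) → 26845+25704+65·7·54 = 77119; k=3: (L₁..L₃)·(L₄..L₄) → 57785+0+65·68·54 = 296465.
Best split is after L₂, i.e. k = 2.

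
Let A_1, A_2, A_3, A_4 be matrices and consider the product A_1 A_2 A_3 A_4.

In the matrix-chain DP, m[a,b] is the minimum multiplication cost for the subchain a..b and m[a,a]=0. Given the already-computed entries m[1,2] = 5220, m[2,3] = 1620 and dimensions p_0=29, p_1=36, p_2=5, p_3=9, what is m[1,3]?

m[1,3] = min over k∈[1,2] of m[1,k]+m[k+1,3]+p_{0}·p_k·p_{3}.
k=1: 0 + 1620 + 29·36·9 = 11016; k=2: 5220 + 0 + 29·5·9 = 6525.
Minimum: 6525 at k=2.

6525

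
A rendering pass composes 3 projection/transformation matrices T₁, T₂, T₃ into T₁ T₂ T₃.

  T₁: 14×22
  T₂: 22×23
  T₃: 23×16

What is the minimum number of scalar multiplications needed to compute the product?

12236

Order (T₁ (T₂ T₃)): (T₂ T₃): 22×23 by 23×16 → 22×16, cost 22·23·16 = 8096; (T₁ (T₂ T₃)): 14×22 by 22×16 → 14×16, cost 14·22·16 = 4928; cumulative 13024. Total 13024.
Order ((T₁ T₂) T₃): (T₁ T₂): 14×22 by 22×23 → 14×23, cost 14·22·23 = 7084; ((T₁ T₂) T₃): 14×23 by 23×16 → 14×16, cost 14·23·16 = 5152; cumulative 12236. Total 12236.
Minimum: 12236.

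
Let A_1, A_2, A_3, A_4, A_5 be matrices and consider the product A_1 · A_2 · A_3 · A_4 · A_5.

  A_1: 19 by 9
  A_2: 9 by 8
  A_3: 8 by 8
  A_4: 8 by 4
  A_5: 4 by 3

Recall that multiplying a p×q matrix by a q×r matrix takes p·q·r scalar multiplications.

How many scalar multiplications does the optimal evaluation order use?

1017

Adjacent pairs: A_1A_2 = 19·9·8 = 1368; A_2A_3 = 9·8·8 = 576; A_3A_4 = 8·8·4 = 256; A_4A_5 = 8·4·3 = 96.
Length 3: A_1..A_3: k=1: 0+576+19·9·8=1944; k=2: 1368+0+19·8·8=2584 → min 1944 | A_2..A_4: k=2: 0+256+9·8·4=544; k=3: 576+0+9·8·4=864 → min 544 | A_3..A_5: k=3: 0+96+8·8·3=288; k=4: 256+0+8·4·3=352 → min 288.
Length 4: A_1..A_4: k=1: 0+544+19·9·4=1228; k=2: 1368+256+19·8·4=2232; k=3: 1944+0+19·8·4=2552 → min 1228 | A_2..A_5: k=2: 0+288+9·8·3=504; k=3: 576+96+9·8·3=888; k=4: 544+0+9·4·3=652 → min 504.
Length 5: A_1..A_5: k=1: 0+504+19·9·3=1017; k=2: 1368+288+19·8·3=2112; k=3: 1944+96+19·8·3=2496; k=4: 1228+0+19·4·3=1456 → min 1017.
Optimal order: (A_1 · (A_2 · (A_3 · (A_4 · A_5)))) with cost 1017.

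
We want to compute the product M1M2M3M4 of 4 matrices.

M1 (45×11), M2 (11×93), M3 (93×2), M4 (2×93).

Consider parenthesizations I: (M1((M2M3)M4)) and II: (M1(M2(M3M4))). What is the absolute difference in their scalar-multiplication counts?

Order I = (M1((M2M3)M4)): (M2M3): 11×93 by 93×2 → 11×2, cost 11·93·2 = 2046; ((M2M3)M4): 11×2 by 2×93 → 11×93, cost 11·2·93 = 2046; cumulative 4092; (M1((M2M3)M4)): 45×11 by 11×93 → 45×93, cost 45·11·93 = 46035; cumulative 50127. Total 50127.
Order II = (M1(M2(M3M4))): (M3M4): 93×2 by 2×93 → 93×93, cost 93·2·93 = 17298; (M2(M3M4)): 11×93 by 93×93 → 11×93, cost 11·93·93 = 95139; cumulative 112437; (M1(M2(M3M4))): 45×11 by 11×93 → 45×93, cost 45·11·93 = 46035; cumulative 158472. Total 158472.
Difference: |50127 − 158472| = 108345.

108345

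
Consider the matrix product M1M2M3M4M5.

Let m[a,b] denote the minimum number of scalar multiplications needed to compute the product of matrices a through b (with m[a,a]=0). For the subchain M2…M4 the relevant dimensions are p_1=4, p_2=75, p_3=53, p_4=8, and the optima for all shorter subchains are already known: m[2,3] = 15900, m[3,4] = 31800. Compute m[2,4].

17596

m[2,4] = min over k∈[2,3] of m[2,k]+m[k+1,4]+p_{1}·p_k·p_{4}.
k=2: 0 + 31800 + 4·75·8 = 34200; k=3: 15900 + 0 + 4·53·8 = 17596.
Minimum: 17596 at k=3.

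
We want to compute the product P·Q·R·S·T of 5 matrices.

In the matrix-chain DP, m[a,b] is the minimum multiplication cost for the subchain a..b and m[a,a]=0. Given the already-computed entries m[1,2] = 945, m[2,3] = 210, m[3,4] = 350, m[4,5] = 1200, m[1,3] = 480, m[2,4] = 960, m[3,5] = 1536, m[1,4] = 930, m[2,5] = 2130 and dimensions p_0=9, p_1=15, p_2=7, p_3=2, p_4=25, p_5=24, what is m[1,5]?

m[1,5] = min over k∈[1,4] of m[1,k]+m[k+1,5]+p_{0}·p_k·p_{5}.
k=1: 0 + 2130 + 9·15·24 = 5370; k=2: 945 + 1536 + 9·7·24 = 3993; k=3: 480 + 1200 + 9·2·24 = 2112; k=4: 930 + 0 + 9·25·24 = 6330.
Minimum: 2112 at k=3.

2112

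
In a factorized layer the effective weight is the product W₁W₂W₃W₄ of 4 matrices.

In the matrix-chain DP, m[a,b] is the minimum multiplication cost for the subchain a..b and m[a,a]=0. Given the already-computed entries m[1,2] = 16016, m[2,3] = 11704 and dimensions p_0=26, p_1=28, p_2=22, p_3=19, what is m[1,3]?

25536

m[1,3] = min over k∈[1,2] of m[1,k]+m[k+1,3]+p_{0}·p_k·p_{3}.
k=1: 0 + 11704 + 26·28·19 = 25536; k=2: 16016 + 0 + 26·22·19 = 26884.
Minimum: 25536 at k=1.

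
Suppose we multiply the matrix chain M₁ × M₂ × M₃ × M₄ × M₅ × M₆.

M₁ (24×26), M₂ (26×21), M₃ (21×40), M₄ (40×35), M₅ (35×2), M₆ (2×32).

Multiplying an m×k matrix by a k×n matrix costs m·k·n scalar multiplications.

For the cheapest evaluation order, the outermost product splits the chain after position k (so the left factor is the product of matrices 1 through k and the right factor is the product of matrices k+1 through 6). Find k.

5

Adjacent pairs: M₁M₂ = 24·26·21 = 13104; M₂M₃ = 26·21·40 = 21840; M₃M₄ = 21·40·35 = 29400; M₄M₅ = 40·35·2 = 2800; M₅M₆ = 35·2·32 = 2240.
Length 3: M₁..M₃: k=1: 0+21840+24·26·40=46800; k=2: 13104+0+24·21·40=33264 → min 33264 | M₂..M₄: k=2: 0+29400+26·21·35=48510; k=3: 21840+0+26·40·35=58240 → min 48510 | M₃..M₅: k=3: 0+2800+21·40·2=4480; k=4: 29400+0+21·35·2=30870 → min 4480 | M₄..M₆: k=4: 0+2240+40·35·32=47040; k=5: 2800+0+40·2·32=5360 → min 5360.
Length 4: M₁..M₄: k=1: 0+48510+24·26·35=70350; k=2: 13104+29400+24·21·35=60144; k=3: 33264+0+24·40·35=66864 → min 60144 | M₂..M₅: k=2: 0+4480+26·21·2=5572; k=3: 21840+2800+26·40·2=26720; k=4: 48510+0+26·35·2=50330 → min 5572 | M₃..M₆: k=3: 0+5360+21·40·32=32240; k=4: 29400+2240+21·35·32=55160; k=5: 4480+0+21·2·32=5824 → min 5824.
Length 5: M₁..M₅: k=1: 0+5572+24·26·2=6820; k=2: 13104+4480+24·21·2=18592; k=3: 33264+2800+24·40·2=37984; k=4: 60144+0+24·35·2=61824 → min 6820 | M₂..M₆: k=2: 0+5824+26·21·32=23296; k=3: 21840+5360+26·40·32=60480; k=4: 48510+2240+26·35·32=79870; k=5: 5572+0+26·2·32=7236 → min 7236.
Top-level splits: k=1: (M₁..M₁)·(M₂..M₆) → 0+7236+24·26·32 = 27204; k=2: (M₁..M₂)·(M₃..M₆) → 13104+5824+24·21·32 = 35056; k=3: (M₁..M₃)·(M₄..M₆) → 33264+5360+24·40·32 = 69344; k=4: (M₁..M₄)·(M₅..M₆) → 60144+2240+24·35·32 = 89264; k=5: (M₁..M₅)·(M₆..M₆) → 6820+0+24·2·32 = 8356.
Best split is after M₅, i.e. k = 5.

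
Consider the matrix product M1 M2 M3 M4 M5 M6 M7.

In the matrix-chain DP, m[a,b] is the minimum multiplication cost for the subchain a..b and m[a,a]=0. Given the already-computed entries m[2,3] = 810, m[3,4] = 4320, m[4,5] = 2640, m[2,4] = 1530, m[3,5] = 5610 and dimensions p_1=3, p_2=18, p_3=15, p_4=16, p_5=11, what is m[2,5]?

m[2,5] = min over k∈[2,4] of m[2,k]+m[k+1,5]+p_{1}·p_k·p_{5}.
k=2: 0 + 5610 + 3·18·11 = 6204; k=3: 810 + 2640 + 3·15·11 = 3945; k=4: 1530 + 0 + 3·16·11 = 2058.
Minimum: 2058 at k=4.

2058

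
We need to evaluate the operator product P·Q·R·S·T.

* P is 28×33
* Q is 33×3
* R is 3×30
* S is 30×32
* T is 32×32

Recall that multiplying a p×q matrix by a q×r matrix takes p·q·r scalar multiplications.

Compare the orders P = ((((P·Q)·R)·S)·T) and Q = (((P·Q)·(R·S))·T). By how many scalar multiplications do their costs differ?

23832

Order P = ((((P·Q)·R)·S)·T): (P·Q): 28×33 by 33×3 → 28×3, cost 28·33·3 = 2772; ((P·Q)·R): 28×3 by 3×30 → 28×30, cost 28·3·30 = 2520; cumulative 5292; (((P·Q)·R)·S): 28×30 by 30×32 → 28×32, cost 28·30·32 = 26880; cumulative 32172; ((((P·Q)·R)·S)·T): 28×32 by 32×32 → 28×32, cost 28·32·32 = 28672; cumulative 60844. Total 60844.
Order Q = (((P·Q)·(R·S))·T): (P·Q): 28×33 by 33×3 → 28×3, cost 28·33·3 = 2772; (R·S): 3×30 by 30×32 → 3×32, cost 3·30·32 = 2880; ((P·Q)·(R·S)): 28×3 by 3×32 → 28×32, cost 28·3·32 = 2688; cumulative 8340; (((P·Q)·(R·S))·T): 28×32 by 32×32 → 28×32, cost 28·32·32 = 28672; cumulative 37012. Total 37012.
Difference: |60844 − 37012| = 23832.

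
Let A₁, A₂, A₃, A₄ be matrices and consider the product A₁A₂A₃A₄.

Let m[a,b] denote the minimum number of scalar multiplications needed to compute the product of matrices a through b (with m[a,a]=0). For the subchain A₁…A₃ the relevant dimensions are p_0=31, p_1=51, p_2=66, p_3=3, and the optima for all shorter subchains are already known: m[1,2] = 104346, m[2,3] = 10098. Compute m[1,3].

14841

m[1,3] = min over k∈[1,2] of m[1,k]+m[k+1,3]+p_{0}·p_k·p_{3}.
k=1: 0 + 10098 + 31·51·3 = 14841; k=2: 104346 + 0 + 31·66·3 = 110484.
Minimum: 14841 at k=1.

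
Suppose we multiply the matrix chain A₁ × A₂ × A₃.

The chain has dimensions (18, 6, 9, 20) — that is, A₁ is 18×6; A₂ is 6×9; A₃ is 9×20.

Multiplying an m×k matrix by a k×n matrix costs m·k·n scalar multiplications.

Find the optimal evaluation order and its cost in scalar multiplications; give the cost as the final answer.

(A₁ × (A₂ × A₃)): cost 3240.
((A₁ × A₂) × A₃): cost 4212.
Optimal: (A₁ × (A₂ × A₃)) with cost 3240.

3240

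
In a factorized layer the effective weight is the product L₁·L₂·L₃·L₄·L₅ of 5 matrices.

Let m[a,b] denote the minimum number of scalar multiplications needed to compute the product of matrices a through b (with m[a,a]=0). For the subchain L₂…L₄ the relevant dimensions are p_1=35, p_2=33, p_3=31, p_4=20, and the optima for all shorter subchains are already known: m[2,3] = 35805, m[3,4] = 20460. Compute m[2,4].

43560

m[2,4] = min over k∈[2,3] of m[2,k]+m[k+1,4]+p_{1}·p_k·p_{4}.
k=2: 0 + 20460 + 35·33·20 = 43560; k=3: 35805 + 0 + 35·31·20 = 57505.
Minimum: 43560 at k=2.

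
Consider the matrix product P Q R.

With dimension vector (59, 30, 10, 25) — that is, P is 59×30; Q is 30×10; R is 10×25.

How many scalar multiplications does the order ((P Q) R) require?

32450

(P Q): 59×30 by 30×10 → 59×10, cost 59·30·10 = 17700
((P Q) R): 59×10 by 10×25 → 59×25, cost 59·10·25 = 14750; cumulative 32450
Total: 32450 scalar multiplications.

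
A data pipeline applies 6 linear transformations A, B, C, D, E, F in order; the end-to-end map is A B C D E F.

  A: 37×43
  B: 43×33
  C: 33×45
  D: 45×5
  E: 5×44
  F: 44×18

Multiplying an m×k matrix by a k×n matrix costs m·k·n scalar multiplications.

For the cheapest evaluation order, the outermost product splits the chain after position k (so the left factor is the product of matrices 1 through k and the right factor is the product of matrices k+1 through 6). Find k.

Adjacent pairs: AB = 37·43·33 = 52503; BC = 43·33·45 = 63855; CD = 33·45·5 = 7425; DE = 45·5·44 = 9900; EF = 5·44·18 = 3960.
Length 3: A..C: k=1: 0+63855+37·43·45=135450; k=2: 52503+0+37·33·45=107448 → min 107448 | B..D: k=2: 0+7425+43·33·5=14520; k=3: 63855+0+43·45·5=73530 → min 14520 | C..E: k=3: 0+9900+33·45·44=75240; k=4: 7425+0+33·5·44=14685 → min 14685 | D..F: k=4: 0+3960+45·5·18=8010; k=5: 9900+0+45·44·18=45540 → min 8010.
Length 4: A..D: k=1: 0+14520+37·43·5=22475; k=2: 52503+7425+37·33·5=66033; k=3: 107448+0+37·45·5=115773 → min 22475 | B..E: k=2: 0+14685+43·33·44=77121; k=3: 63855+9900+43·45·44=158895; k=4: 14520+0+43·5·44=23980 → min 23980 | C..F: k=3: 0+8010+33·45·18=34740; k=4: 7425+3960+33·5·18=14355; k=5: 14685+0+33·44·18=40821 → min 14355.
Length 5: A..E: k=1: 0+23980+37·43·44=93984; k=2: 52503+14685+37·33·44=120912; k=3: 107448+9900+37·45·44=190608; k=4: 22475+0+37·5·44=30615 → min 30615 | B..F: k=2: 0+14355+43·33·18=39897; k=3: 63855+8010+43·45·18=106695; k=4: 14520+3960+43·5·18=22350; k=5: 23980+0+43·44·18=58036 → min 22350.
Top-level splits: k=1: (A..A)·(B..F) → 0+22350+37·43·18 = 50988; k=2: (A..B)·(C..F) → 52503+14355+37·33·18 = 88836; k=3: (A..C)·(D..F) → 107448+8010+37·45·18 = 145428; k=4: (A..D)·(E..F) → 22475+3960+37·5·18 = 29765; k=5: (A..E)·(F..F) → 30615+0+37·44·18 = 59919.
Best split is after D, i.e. k = 4.

4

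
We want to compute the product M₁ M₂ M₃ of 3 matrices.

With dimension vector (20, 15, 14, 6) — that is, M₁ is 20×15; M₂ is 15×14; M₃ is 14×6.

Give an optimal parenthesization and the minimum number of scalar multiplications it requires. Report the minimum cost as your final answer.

3060

(M₁ (M₂ M₃)): cost 3060.
((M₁ M₂) M₃): cost 5880.
Optimal: (M₁ (M₂ M₃)) with cost 3060.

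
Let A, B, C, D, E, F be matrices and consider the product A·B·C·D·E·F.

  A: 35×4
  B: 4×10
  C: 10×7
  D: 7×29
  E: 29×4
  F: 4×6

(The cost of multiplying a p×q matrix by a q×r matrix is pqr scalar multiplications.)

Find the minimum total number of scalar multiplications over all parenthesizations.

Adjacent pairs: AB = 35·4·10 = 1400; BC = 4·10·7 = 280; CD = 10·7·29 = 2030; DE = 7·29·4 = 812; EF = 29·4·6 = 696.
Length 3: A..C: k=1: 0+280+35·4·7=1260; k=2: 1400+0+35·10·7=3850 → min 1260 | B..D: k=2: 0+2030+4·10·29=3190; k=3: 280+0+4·7·29=1092 → min 1092 | C..E: k=3: 0+812+10·7·4=1092; k=4: 2030+0+10·29·4=3190 → min 1092 | D..F: k=4: 0+696+7·29·6=1914; k=5: 812+0+7·4·6=980 → min 980.
Length 4: A..D: k=1: 0+1092+35·4·29=5152; k=2: 1400+2030+35·10·29=13580; k=3: 1260+0+35·7·29=8365 → min 5152 | B..E: k=2: 0+1092+4·10·4=1252; k=3: 280+812+4·7·4=1204; k=4: 1092+0+4·29·4=1556 → min 1204 | C..F: k=3: 0+980+10·7·6=1400; k=4: 2030+696+10·29·6=4466; k=5: 1092+0+10·4·6=1332 → min 1332.
Length 5: A..E: k=1: 0+1204+35·4·4=1764; k=2: 1400+1092+35·10·4=3892; k=3: 1260+812+35·7·4=3052; k=4: 5152+0+35·29·4=9212 → min 1764 | B..F: k=2: 0+1332+4·10·6=1572; k=3: 280+980+4·7·6=1428; k=4: 1092+696+4·29·6=2484; k=5: 1204+0+4·4·6=1300 → min 1300.
Length 6: A..F: k=1: 0+1300+35·4·6=2140; k=2: 1400+1332+35·10·6=4832; k=3: 1260+980+35·7·6=3710; k=4: 5152+696+35·29·6=11938; k=5: 1764+0+35·4·6=2604 → min 2140.
Optimal order: (A·(((B·C)·(D·E))·F)) with cost 2140.

2140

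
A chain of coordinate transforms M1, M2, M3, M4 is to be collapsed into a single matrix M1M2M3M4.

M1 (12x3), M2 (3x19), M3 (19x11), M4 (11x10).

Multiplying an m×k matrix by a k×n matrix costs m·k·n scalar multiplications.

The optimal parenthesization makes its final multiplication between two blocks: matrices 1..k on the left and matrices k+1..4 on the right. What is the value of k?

1

Adjacent pairs: M1M2 = 12·3·19 = 684; M2M3 = 3·19·11 = 627; M3M4 = 19·11·10 = 2090.
Length 3: M1..M3: k=1: 0+627+12·3·11=1023; k=2: 684+0+12·19·11=3192 → min 1023 | M2..M4: k=2: 0+2090+3·19·10=2660; k=3: 627+0+3·11·10=957 → min 957.
Top-level splits: k=1: (M1..M1)·(M2..M4) → 0+957+12·3·10 = 1317; k=2: (M1..M2)·(M3..M4) → 684+2090+12·19·10 = 5054; k=3: (M1..M3)·(M4..M4) → 1023+0+12·11·10 = 2343.
Best split is after M1, i.e. k = 1.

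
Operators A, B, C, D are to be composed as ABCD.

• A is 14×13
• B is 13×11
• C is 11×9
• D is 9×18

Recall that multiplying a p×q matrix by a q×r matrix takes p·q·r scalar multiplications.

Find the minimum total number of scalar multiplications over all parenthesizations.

5193

Adjacent pairs: AB = 14·13·11 = 2002; BC = 13·11·9 = 1287; CD = 11·9·18 = 1782.
Length 3: A..C: k=1: 0+1287+14·13·9=2925; k=2: 2002+0+14·11·9=3388 → min 2925 | B..D: k=2: 0+1782+13·11·18=4356; k=3: 1287+0+13·9·18=3393 → min 3393.
Length 4: A..D: k=1: 0+3393+14·13·18=6669; k=2: 2002+1782+14·11·18=6556; k=3: 2925+0+14·9·18=5193 → min 5193.
Optimal order: ((A(BC))D) with cost 5193.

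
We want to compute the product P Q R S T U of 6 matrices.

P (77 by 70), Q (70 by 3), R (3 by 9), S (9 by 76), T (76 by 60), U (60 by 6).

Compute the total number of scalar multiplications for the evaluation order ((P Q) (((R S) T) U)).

34368

(P Q): 77×70 by 70×3 → 77×3, cost 77·70·3 = 16170
(R S): 3×9 by 9×76 → 3×76, cost 3·9·76 = 2052
((R S) T): 3×76 by 76×60 → 3×60, cost 3·76·60 = 13680; cumulative 15732
(((R S) T) U): 3×60 by 60×6 → 3×6, cost 3·60·6 = 1080; cumulative 16812
((P Q) (((R S) T) U)): 77×3 by 3×6 → 77×6, cost 77·3·6 = 1386; cumulative 34368
Total: 34368 scalar multiplications.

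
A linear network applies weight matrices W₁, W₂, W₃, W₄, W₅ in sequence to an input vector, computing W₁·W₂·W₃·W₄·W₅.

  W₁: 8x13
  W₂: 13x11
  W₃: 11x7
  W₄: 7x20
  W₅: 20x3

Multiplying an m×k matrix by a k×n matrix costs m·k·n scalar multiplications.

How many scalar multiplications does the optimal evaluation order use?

Adjacent pairs: W₁W₂ = 8·13·11 = 1144; W₂W₃ = 13·11·7 = 1001; W₃W₄ = 11·7·20 = 1540; W₄W₅ = 7·20·3 = 420.
Length 3: W₁..W₃: k=1: 0+1001+8·13·7=1729; k=2: 1144+0+8·11·7=1760 → min 1729 | W₂..W₄: k=2: 0+1540+13·11·20=4400; k=3: 1001+0+13·7·20=2821 → min 2821 | W₃..W₅: k=3: 0+420+11·7·3=651; k=4: 1540+0+11·20·3=2200 → min 651.
Length 4: W₁..W₄: k=1: 0+2821+8·13·20=4901; k=2: 1144+1540+8·11·20=4444; k=3: 1729+0+8·7·20=2849 → min 2849 | W₂..W₅: k=2: 0+651+13·11·3=1080; k=3: 1001+420+13·7·3=1694; k=4: 2821+0+13·20·3=3601 → min 1080.
Length 5: W₁..W₅: k=1: 0+1080+8·13·3=1392; k=2: 1144+651+8·11·3=2059; k=3: 1729+420+8·7·3=2317; k=4: 2849+0+8·20·3=3329 → min 1392.
Optimal order: (W₁·(W₂·(W₃·(W₄·W₅)))) with cost 1392.

1392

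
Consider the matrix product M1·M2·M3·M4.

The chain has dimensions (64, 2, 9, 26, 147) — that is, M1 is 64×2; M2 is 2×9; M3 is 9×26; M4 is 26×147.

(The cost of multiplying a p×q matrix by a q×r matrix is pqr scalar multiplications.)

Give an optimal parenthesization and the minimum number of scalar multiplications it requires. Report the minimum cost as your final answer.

26928

Adjacent pairs: M1M2 = 64·2·9 = 1152; M2M3 = 2·9·26 = 468; M3M4 = 9·26·147 = 34398.
Length 3: M1..M3: k=1: 0+468+64·2·26=3796; k=2: 1152+0+64·9·26=16128 → min 3796 | M2..M4: k=2: 0+34398+2·9·147=37044; k=3: 468+0+2·26·147=8112 → min 8112.
Length 4: M1..M4: k=1: 0+8112+64·2·147=26928; k=2: 1152+34398+64·9·147=120222; k=3: 3796+0+64·26·147=248404 → min 26928.
Optimal parenthesization: (M1·((M2·M3)·M4)) with cost 26928.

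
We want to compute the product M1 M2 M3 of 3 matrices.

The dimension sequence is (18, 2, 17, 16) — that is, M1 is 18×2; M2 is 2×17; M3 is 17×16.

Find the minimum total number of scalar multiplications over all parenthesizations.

1120

Order (M1 (M2 M3)): (M2 M3): 2×17 by 17×16 → 2×16, cost 2·17·16 = 544; (M1 (M2 M3)): 18×2 by 2×16 → 18×16, cost 18·2·16 = 576; cumulative 1120. Total 1120.
Order ((M1 M2) M3): (M1 M2): 18×2 by 2×17 → 18×17, cost 18·2·17 = 612; ((M1 M2) M3): 18×17 by 17×16 → 18×16, cost 18·17·16 = 4896; cumulative 5508. Total 5508.
Minimum: 1120.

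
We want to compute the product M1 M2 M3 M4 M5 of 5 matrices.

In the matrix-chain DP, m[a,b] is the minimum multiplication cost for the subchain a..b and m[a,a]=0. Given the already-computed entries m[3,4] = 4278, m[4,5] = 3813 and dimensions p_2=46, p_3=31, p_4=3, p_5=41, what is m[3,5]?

9936

m[3,5] = min over k∈[3,4] of m[3,k]+m[k+1,5]+p_{2}·p_k·p_{5}.
k=3: 0 + 3813 + 46·31·41 = 62279; k=4: 4278 + 0 + 46·3·41 = 9936.
Minimum: 9936 at k=4.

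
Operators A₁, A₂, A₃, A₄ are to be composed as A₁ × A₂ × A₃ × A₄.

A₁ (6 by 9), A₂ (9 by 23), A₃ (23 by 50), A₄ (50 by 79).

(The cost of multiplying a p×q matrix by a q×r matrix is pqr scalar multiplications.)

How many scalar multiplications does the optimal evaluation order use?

Adjacent pairs: A₁A₂ = 6·9·23 = 1242; A₂A₃ = 9·23·50 = 10350; A₃A₄ = 23·50·79 = 90850.
Length 3: A₁..A₃: k=1: 0+10350+6·9·50=13050; k=2: 1242+0+6·23·50=8142 → min 8142 | A₂..A₄: k=2: 0+90850+9·23·79=107203; k=3: 10350+0+9·50·79=45900 → min 45900.
Length 4: A₁..A₄: k=1: 0+45900+6·9·79=50166; k=2: 1242+90850+6·23·79=102994; k=3: 8142+0+6·50·79=31842 → min 31842.
Optimal order: (((A₁ × A₂) × A₃) × A₄) with cost 31842.

31842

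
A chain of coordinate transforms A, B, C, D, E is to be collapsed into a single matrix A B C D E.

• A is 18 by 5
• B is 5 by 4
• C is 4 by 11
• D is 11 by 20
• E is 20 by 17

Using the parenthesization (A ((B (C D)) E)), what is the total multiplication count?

(C D): 4×11 by 11×20 → 4×20, cost 4·11·20 = 880
(B (C D)): 5×4 by 4×20 → 5×20, cost 5·4·20 = 400; cumulative 1280
((B (C D)) E): 5×20 by 20×17 → 5×17, cost 5·20·17 = 1700; cumulative 2980
(A ((B (C D)) E)): 18×5 by 5×17 → 18×17, cost 18·5·17 = 1530; cumulative 4510
Total: 4510 scalar multiplications.

4510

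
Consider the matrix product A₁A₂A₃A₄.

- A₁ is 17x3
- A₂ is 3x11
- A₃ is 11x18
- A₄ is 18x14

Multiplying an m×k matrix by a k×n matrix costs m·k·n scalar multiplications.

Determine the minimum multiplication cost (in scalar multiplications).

2064

Adjacent pairs: A₁A₂ = 17·3·11 = 561; A₂A₃ = 3·11·18 = 594; A₃A₄ = 11·18·14 = 2772.
Length 3: A₁..A₃: k=1: 0+594+17·3·18=1512; k=2: 561+0+17·11·18=3927 → min 1512 | A₂..A₄: k=2: 0+2772+3·11·14=3234; k=3: 594+0+3·18·14=1350 → min 1350.
Length 4: A₁..A₄: k=1: 0+1350+17·3·14=2064; k=2: 561+2772+17·11·14=5951; k=3: 1512+0+17·18·14=5796 → min 2064.
Optimal order: (A₁((A₂A₃)A₄)) with cost 2064.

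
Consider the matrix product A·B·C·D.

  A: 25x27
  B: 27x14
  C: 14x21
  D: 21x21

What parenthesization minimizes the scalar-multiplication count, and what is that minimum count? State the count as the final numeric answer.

Adjacent pairs: AB = 25·27·14 = 9450; BC = 27·14·21 = 7938; CD = 14·21·21 = 6174.
Length 3: A..C: k=1: 0+7938+25·27·21=22113; k=2: 9450+0+25·14·21=16800 → min 16800 | B..D: k=2: 0+6174+27·14·21=14112; k=3: 7938+0+27·21·21=19845 → min 14112.
Length 4: A..D: k=1: 0+14112+25·27·21=28287; k=2: 9450+6174+25·14·21=22974; k=3: 16800+0+25·21·21=27825 → min 22974.
Optimal parenthesization: ((A·B)·(C·D)) with cost 22974.

22974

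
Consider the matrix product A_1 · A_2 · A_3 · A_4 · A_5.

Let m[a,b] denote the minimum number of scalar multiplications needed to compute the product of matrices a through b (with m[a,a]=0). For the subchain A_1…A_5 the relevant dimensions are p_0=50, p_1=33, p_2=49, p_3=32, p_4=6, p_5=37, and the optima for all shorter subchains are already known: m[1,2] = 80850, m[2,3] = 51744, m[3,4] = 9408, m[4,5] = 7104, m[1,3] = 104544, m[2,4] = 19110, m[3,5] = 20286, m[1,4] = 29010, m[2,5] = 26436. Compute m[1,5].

40110

m[1,5] = min over k∈[1,4] of m[1,k]+m[k+1,5]+p_{0}·p_k·p_{5}.
k=1: 0 + 26436 + 50·33·37 = 87486; k=2: 80850 + 20286 + 50·49·37 = 191786; k=3: 104544 + 7104 + 50·32·37 = 170848; k=4: 29010 + 0 + 50·6·37 = 40110.
Minimum: 40110 at k=4.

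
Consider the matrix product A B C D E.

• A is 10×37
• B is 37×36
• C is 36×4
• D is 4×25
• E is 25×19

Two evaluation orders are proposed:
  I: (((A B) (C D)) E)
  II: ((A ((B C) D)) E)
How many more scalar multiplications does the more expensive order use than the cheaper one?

7642

Order I = (((A B) (C D)) E): (A B): 10×37 by 37×36 → 10×36, cost 10·37·36 = 13320; (C D): 36×4 by 4×25 → 36×25, cost 36·4·25 = 3600; ((A B) (C D)): 10×36 by 36×25 → 10×25, cost 10·36·25 = 9000; cumulative 25920; (((A B) (C D)) E): 10×25 by 25×19 → 10×19, cost 10·25·19 = 4750; cumulative 30670. Total 30670.
Order II = ((A ((B C) D)) E): (B C): 37×36 by 36×4 → 37×4, cost 37·36·4 = 5328; ((B C) D): 37×4 by 4×25 → 37×25, cost 37·4·25 = 3700; cumulative 9028; (A ((B C) D)): 10×37 by 37×25 → 10×25, cost 10·37·25 = 9250; cumulative 18278; ((A ((B C) D)) E): 10×25 by 25×19 → 10×19, cost 10·25·19 = 4750; cumulative 23028. Total 23028.
Difference: |30670 − 23028| = 7642.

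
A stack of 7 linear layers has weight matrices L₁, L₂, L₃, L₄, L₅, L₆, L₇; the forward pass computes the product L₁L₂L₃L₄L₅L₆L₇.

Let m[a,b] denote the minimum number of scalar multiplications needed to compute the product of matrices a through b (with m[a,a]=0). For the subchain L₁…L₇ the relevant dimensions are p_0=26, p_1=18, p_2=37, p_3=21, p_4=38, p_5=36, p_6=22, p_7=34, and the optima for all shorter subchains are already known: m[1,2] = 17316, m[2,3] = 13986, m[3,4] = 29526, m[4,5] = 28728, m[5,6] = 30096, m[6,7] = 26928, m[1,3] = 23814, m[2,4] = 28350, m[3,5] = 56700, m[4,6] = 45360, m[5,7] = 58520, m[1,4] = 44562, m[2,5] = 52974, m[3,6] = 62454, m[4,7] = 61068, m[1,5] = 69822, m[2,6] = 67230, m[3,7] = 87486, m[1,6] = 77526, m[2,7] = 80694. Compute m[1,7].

96606

m[1,7] = min over k∈[1,6] of m[1,k]+m[k+1,7]+p_{0}·p_k·p_{7}.
k=1: 0 + 80694 + 26·18·34 = 96606; k=2: 17316 + 87486 + 26·37·34 = 137510; k=3: 23814 + 61068 + 26·21·34 = 103446; k=4: 44562 + 58520 + 26·38·34 = 136674; k=5: 69822 + 26928 + 26·36·34 = 128574; k=6: 77526 + 0 + 26·22·34 = 96974.
Minimum: 96606 at k=1.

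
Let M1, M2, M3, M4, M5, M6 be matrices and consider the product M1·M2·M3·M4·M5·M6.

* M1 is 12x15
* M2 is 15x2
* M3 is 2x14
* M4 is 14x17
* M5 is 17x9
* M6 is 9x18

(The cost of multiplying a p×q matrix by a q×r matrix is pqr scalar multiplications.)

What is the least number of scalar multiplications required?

1898

Adjacent pairs: M1M2 = 12·15·2 = 360; M2M3 = 15·2·14 = 420; M3M4 = 2·14·17 = 476; M4M5 = 14·17·9 = 2142; M5M6 = 17·9·18 = 2754.
Length 3: M1..M3: k=1: 0+420+12·15·14=2940; k=2: 360+0+12·2·14=696 → min 696 | M2..M4: k=2: 0+476+15·2·17=986; k=3: 420+0+15·14·17=3990 → min 986 | M3..M5: k=3: 0+2142+2·14·9=2394; k=4: 476+0+2·17·9=782 → min 782 | M4..M6: k=4: 0+2754+14·17·18=7038; k=5: 2142+0+14·9·18=4410 → min 4410.
Length 4: M1..M4: k=1: 0+986+12·15·17=4046; k=2: 360+476+12·2·17=1244; k=3: 696+0+12·14·17=3552 → min 1244 | M2..M5: k=2: 0+782+15·2·9=1052; k=3: 420+2142+15·14·9=4452; k=4: 986+0+15·17·9=3281 → min 1052 | M3..M6: k=3: 0+4410+2·14·18=4914; k=4: 476+2754+2·17·18=3842; k=5: 782+0+2·9·18=1106 → min 1106.
Length 5: M1..M5: k=1: 0+1052+12·15·9=2672; k=2: 360+782+12·2·9=1358; k=3: 696+2142+12·14·9=4350; k=4: 1244+0+12·17·9=3080 → min 1358 | M2..M6: k=2: 0+1106+15·2·18=1646; k=3: 420+4410+15·14·18=8610; k=4: 986+2754+15·17·18=8330; k=5: 1052+0+15·9·18=3482 → min 1646.
Length 6: M1..M6: k=1: 0+1646+12·15·18=4886; k=2: 360+1106+12·2·18=1898; k=3: 696+4410+12·14·18=8130; k=4: 1244+2754+12·17·18=7670; k=5: 1358+0+12·9·18=3302 → min 1898.
Optimal order: ((M1·M2)·(((M3·M4)·M5)·M6)) with cost 1898.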